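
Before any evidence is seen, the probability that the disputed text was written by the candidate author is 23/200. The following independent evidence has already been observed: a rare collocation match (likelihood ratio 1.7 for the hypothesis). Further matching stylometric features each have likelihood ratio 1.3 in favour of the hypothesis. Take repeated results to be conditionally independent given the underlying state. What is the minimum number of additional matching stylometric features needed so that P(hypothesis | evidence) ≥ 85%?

Prior odds = 0.115/0.885 = 23/177.
Bayes factor of the evidence already in hand = 1.7.
Odds after that evidence = (23/177) × 1.7 = 391/1770.
Target odds = 0.85/0.15 = 17/3.
Need 1.3ⁿ ≥ 17/3 ÷ (391/1770) = 590/23.
1.3¹² ≈23.2981 falls short of 590/23 but 1.3¹³ ≈30.2875 reaches it, so n = 13.

13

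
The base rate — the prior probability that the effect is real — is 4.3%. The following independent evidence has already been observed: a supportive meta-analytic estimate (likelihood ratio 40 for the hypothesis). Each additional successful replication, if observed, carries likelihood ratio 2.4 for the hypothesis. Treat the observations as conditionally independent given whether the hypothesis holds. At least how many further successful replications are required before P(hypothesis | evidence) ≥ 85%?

2

Prior odds = 0.043/0.957 = 43/957.
Bayes factor of the evidence already in hand = 40.
Odds after that evidence = (43/957) × 40 = 1720/957.
Target odds = 0.85/0.15 = 17/3.
Need 2.4ⁿ ≥ 17/3 ÷ (1720/957) = 5423/1720.
2.4¹ = 2.4 falls short of 5423/1720 but 2.4² = 5.76 reaches it, so n = 2.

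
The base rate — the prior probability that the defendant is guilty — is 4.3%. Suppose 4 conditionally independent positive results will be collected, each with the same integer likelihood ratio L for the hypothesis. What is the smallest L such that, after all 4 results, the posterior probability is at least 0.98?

Prior odds = 0.043/0.957 = 43/957.
Target odds = 0.98/0.02 = 49.
Need L⁴ ≥ 49 ÷ (43/957) = 46893/43.
5⁴ = 625 < 46893/43 ≤ 1296 = 6⁴, so L = 6.

6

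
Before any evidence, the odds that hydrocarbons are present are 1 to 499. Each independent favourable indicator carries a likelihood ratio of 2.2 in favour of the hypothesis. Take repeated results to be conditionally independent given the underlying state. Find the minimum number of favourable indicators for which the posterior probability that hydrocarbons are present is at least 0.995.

Prior odds = 1/499.
Likelihood ratio per favourable indicator = 2.2.
Target odds: 0.995 ÷ 0.005 = 199.
Need (1/499) × 2.2ⁿ ≥ 199, i.e. 2.2ⁿ ≥ 99301.
2.2¹⁴ ≈62218.2 falls short of 99301 but 2.2¹⁵ ≈136880 reaches it, so n = 15.

15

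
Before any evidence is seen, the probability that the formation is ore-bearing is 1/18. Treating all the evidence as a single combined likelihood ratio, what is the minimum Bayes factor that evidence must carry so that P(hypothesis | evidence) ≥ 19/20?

323

Prior odds = (1/18)/(17/18) = 1/17.
Target odds = 0.95/0.05 = 19.
Required Bayes factor = 19 ÷ (1/17) = 323.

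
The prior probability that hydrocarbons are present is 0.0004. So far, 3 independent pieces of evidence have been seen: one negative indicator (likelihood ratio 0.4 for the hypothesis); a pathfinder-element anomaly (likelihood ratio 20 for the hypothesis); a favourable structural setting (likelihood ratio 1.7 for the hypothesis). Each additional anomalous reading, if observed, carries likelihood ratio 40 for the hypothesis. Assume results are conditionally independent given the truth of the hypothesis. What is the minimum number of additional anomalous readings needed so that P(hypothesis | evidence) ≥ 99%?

3

Prior odds = 0.0004/0.9996 = 1/2499.
Combined Bayes factor of the evidence already in hand = 0.4 × 20 × 1.7 = 13.6.
Odds after that evidence = (1/2499) × 13.6 = 4/735.
Target odds = 0.99/0.01 = 99.
Need 40ⁿ ≥ 99 ÷ (4/735) = 18191.25.
40² = 1600 falls short of 18191.25 but 40³ = 64000 reaches it, so n = 3.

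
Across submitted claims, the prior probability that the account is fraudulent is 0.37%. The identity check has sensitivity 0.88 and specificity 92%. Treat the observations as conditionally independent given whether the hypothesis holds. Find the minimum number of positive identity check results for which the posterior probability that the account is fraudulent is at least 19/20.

Prior odds = 0.0037/0.9963 = 37/9963.
False-positive rate = 1 − 0.92 = 0.08; likelihood ratio of a positive = 0.88/0.08 = 11.
Target posterior odds = 0.95/0.05 = 19.
Need (37/9963) × 11ⁿ ≥ 19, i.e. 11ⁿ ≥ 189297/37.
11³ = 1331 falls short of 189297/37 but 11⁴ = 14641 reaches it, so n = 4.

4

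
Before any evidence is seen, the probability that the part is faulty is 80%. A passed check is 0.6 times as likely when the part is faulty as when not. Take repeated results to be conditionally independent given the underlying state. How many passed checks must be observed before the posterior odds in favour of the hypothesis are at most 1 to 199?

Prior odds: 0.8 ÷ 0.2 = 4.
Likelihood ratio per passed check = 0.6.
Target odds = 1/199.
Need 4 × 0.6ⁿ ≤ 1/199, i.e. 0.6ⁿ ≤ 1/796.
0.6¹³ ≈0.00130607 is still above 1/796 but 0.6¹⁴ ≈0.000783642 is at or below it, so n = 14.

14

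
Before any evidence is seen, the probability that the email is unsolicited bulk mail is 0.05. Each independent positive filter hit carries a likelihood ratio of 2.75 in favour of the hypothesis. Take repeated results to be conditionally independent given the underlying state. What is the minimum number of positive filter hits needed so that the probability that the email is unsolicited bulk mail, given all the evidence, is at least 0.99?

8

Prior odds = 0.05/0.95 = 1/19.
Likelihood ratio per positive filter hit = 2.75.
Target posterior odds = 0.99/0.01 = 99.
Need (1/19) × 2.75ⁿ ≥ 99, i.e. 2.75ⁿ ≥ 1881.
2.75⁷ = 19487171/16384 falls short of 1881 but 2.75⁸ = 214358881/65536 reaches it, so n = 8.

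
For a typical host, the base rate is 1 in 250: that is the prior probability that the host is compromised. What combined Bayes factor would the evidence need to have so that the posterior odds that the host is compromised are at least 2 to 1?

498

Prior odds = 0.004/0.996 = 1/249.
Target odds = 2.
Required Bayes factor = 2 ÷ (1/249) = 498.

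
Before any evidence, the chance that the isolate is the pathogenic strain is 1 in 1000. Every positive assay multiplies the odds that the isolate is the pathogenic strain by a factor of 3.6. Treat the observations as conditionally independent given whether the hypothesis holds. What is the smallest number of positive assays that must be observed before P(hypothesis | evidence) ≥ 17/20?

Prior odds: 0.001 ÷ 0.999 = 1/999.
Likelihood ratio per positive assay = 3.6.
Target odds: 0.85 ÷ 0.15 = 17/3.
Require 3.6ⁿ ≥ 17/3 ÷ (1/999) = 5661.
3.6⁶ = 34012224/15625 falls short of 5661 but 3.6⁷ = 612220032/78125 reaches it, so n = 7.

7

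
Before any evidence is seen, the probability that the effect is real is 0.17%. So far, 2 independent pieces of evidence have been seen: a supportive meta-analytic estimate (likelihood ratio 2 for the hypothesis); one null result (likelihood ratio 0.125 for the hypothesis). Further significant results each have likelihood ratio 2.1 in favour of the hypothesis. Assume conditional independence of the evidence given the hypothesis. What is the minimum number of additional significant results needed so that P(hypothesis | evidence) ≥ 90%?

Prior odds = 0.0017/0.9983 = 17/9983.
Combined Bayes factor of the evidence already in hand = 2 × 0.125 = 0.25.
Odds after that evidence = (17/9983) × 0.25 = 17/39932.
Target odds = 0.9/0.1 = 9.
Need 2.1ⁿ ≥ 9 ÷ (17/39932) = 359388/17.
2.1¹³ ≈15447.2 falls short of 359388/17 but 2.1¹⁴ ≈32439.2 reaches it, so n = 14.

14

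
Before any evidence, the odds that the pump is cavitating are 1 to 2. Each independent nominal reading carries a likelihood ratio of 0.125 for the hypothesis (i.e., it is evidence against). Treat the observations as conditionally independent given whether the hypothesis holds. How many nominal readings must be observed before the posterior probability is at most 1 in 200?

Prior odds = 0.5.
Likelihood ratio per nominal reading = 0.125.
Target posterior odds = 0.005/0.995 = 1/199.
Need 0.5 × 0.125ⁿ ≤ 1/199, i.e. 0.125ⁿ ≤ 2/199.
0.125² = 0.015625 is still above 2/199 but 0.125³ = 0.001953125 is at or below it, so n = 3.

3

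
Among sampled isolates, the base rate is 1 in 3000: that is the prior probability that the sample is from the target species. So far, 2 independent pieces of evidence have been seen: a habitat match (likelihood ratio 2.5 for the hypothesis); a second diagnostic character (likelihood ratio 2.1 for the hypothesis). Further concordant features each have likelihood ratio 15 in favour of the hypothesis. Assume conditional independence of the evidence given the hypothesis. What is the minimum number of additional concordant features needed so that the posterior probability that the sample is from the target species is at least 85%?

Prior odds = (1/3000)/(2999/3000) = 1/2999.
Combined Bayes factor of the evidence already in hand = 2.5 × 2.1 = 5.25.
Odds after that evidence = (1/2999) × 5.25 = 21/11996.
Target odds = 0.85/0.15 = 17/3.
Need 15ⁿ ≥ 17/3 ÷ (21/11996) = 203932/63.
15² = 225 falls short of 203932/63 but 15³ = 3375 reaches it, so n = 3.

3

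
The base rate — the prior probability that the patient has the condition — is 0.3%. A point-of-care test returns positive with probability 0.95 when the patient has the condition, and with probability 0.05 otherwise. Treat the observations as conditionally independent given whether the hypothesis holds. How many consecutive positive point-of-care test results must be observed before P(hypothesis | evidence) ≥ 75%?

Prior odds = 0.003/0.997 = 3/997.
Likelihood ratio of a positive result = 0.95/0.05 = 19.
Target odds: 0.75 ÷ 0.25 = 3.
Require 19ⁿ ≥ 3 ÷ (3/997) = 997.
19² = 361 falls short of 997 but 19³ = 6859 reaches it, so n = 3.

3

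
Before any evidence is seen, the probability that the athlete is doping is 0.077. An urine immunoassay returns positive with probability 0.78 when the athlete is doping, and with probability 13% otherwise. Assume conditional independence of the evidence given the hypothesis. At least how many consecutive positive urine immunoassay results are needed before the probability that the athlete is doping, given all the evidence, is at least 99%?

Prior odds: 0.077 ÷ 0.923 = 77/923.
Likelihood ratio of a positive result = 0.78/0.13 = 6.
Target posterior odds = 0.99/0.01 = 99.
Require 6ⁿ ≥ 99 ÷ (77/923) = 8307/7.
6³ = 216 falls short of 8307/7 but 6⁴ = 1296 reaches it, so n = 4.

4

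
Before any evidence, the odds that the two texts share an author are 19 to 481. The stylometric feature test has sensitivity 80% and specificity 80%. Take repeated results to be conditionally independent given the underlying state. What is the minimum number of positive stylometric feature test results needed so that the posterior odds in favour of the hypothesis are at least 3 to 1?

4

Prior odds = 19/481.
False-positive rate = 1 − 0.8 = 0.2; likelihood ratio of a positive = 0.8/0.2 = 4.
Target odds = 3.
Need (19/481) × 4ⁿ ≥ 3, i.e. 4ⁿ ≥ 1443/19.
4³ = 64 falls short of 1443/19 but 4⁴ = 256 reaches it, so n = 4.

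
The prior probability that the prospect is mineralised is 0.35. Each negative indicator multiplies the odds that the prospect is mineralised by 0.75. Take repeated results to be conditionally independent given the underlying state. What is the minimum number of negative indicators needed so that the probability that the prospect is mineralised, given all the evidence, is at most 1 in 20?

Prior odds = 0.35/0.65 = 7/13.
Likelihood ratio per negative indicator = 0.75.
Target odds: 0.05 ÷ 0.95 = 1/19.
Need (7/13) × 0.75ⁿ ≤ 1/19, i.e. 0.75ⁿ ≤ 13/133.
0.75⁸ = 6561/65536 is still above 13/133 but 0.75⁹ = 19683/262144 is at or below it, so n = 9.

9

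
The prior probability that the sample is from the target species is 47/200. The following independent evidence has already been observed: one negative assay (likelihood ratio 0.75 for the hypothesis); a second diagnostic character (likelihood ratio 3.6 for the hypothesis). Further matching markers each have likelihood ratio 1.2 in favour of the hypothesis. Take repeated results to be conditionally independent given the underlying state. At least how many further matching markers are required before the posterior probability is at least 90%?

14

Prior odds = 0.235/0.765 = 47/153.
Combined Bayes factor of the evidence already in hand = 0.75 × 3.6 = 2.7.
Odds after that evidence = (47/153) × 2.7 = 141/170.
Target odds = 0.9/0.1 = 9.
Need 1.2ⁿ ≥ 9 ÷ (141/170) = 510/47.
1.2¹³ ≈10.6993 falls short of 510/47 but 1.2¹⁴ ≈12.8392 reaches it, so n = 14.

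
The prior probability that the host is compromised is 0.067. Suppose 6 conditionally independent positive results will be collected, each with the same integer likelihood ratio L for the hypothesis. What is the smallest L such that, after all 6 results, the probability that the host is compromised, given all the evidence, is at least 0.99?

Prior odds = 0.067/0.933 = 67/933.
Target odds = 0.99/0.01 = 99.
Need L⁶ ≥ 99 ÷ (67/933) = 92367/67.
3⁶ = 729 < 92367/67 ≤ 4096 = 4⁶, so L = 4.

4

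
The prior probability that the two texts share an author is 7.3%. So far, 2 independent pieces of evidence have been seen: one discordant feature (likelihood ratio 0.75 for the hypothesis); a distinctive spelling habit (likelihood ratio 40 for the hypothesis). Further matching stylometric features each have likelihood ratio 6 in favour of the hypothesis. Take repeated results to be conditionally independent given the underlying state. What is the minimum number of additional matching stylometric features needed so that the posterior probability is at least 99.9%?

4

Prior odds = 0.073/0.927 = 73/927.
Combined Bayes factor of the evidence already in hand = 0.75 × 40 = 30.
Odds after that evidence = (73/927) × 30 = 730/309.
Target odds = 0.999/0.001 = 999.
Need 6ⁿ ≥ 999 ÷ (730/309) = 308691/730.
6³ = 216 falls short of 308691/730 but 6⁴ = 1296 reaches it, so n = 4.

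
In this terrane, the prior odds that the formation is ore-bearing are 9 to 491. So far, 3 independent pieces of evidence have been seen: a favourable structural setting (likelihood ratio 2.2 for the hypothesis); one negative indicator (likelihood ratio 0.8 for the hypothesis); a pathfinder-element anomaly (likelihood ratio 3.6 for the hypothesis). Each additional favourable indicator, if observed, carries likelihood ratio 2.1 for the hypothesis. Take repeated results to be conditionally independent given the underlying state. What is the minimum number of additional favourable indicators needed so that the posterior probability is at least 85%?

6

Prior odds = 9/491.
Combined Bayes factor of the evidence already in hand = 2.2 × 0.8 × 3.6 = 6.336.
Odds after that evidence = (9/491) × 6.336 = 7128/61375.
Target odds = 0.85/0.15 = 17/3.
Need 2.1ⁿ ≥ 17/3 ÷ (7128/61375) = 1043375/21384.
2.1⁵ = 4084101/100000 falls short of 1043375/21384 but 2.1⁶ = 85766121/1000000 reaches it, so n = 6.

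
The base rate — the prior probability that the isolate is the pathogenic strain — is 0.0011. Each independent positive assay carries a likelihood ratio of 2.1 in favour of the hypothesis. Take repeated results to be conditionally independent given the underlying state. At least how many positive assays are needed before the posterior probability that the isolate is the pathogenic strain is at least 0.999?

Prior odds: 0.0011 ÷ 0.9989 = 11/9989.
Likelihood ratio per positive assay = 2.1.
Target odds: 0.999 ÷ 0.001 = 999.
Need (11/9989) × 2.1ⁿ ≥ 999, i.e. 2.1ⁿ ≥ 9979011/11.
2.1¹⁸ ≈630881 falls short of 9979011/11 but 2.1¹⁹ ≈1.32485e+06 reaches it, so n = 19.

19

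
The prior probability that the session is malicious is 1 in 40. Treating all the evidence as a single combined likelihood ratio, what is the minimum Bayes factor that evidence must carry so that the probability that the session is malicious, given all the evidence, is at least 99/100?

3861

Prior odds = 0.025/0.975 = 1/39.
Target odds = 0.99/0.01 = 99.
Required Bayes factor = 99 ÷ (1/39) = 3861.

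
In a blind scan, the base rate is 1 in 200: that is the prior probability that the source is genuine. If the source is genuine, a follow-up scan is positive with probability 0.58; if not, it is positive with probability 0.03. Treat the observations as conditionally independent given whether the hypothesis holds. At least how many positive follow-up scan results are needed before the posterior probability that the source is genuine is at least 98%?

4

Prior odds: 0.005 ÷ 0.995 = 1/199.
Likelihood ratio of a positive = 0.58/0.03 = 58/3.
Target posterior odds = 0.98/0.02 = 49.
Need (1/199) × (58/3)ⁿ ≥ 49, i.e. (58/3)ⁿ ≥ 9751.
(58/3)³ = 195112/27 falls short of 9751 but (58/3)⁴ = 11316496/81 reaches it, so n = 4.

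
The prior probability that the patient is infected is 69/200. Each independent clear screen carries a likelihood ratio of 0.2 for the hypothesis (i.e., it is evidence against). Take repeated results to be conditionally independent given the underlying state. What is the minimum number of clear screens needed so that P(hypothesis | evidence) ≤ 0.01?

3

Prior odds = 0.345/0.655 = 69/131.
Likelihood ratio per clear screen = 0.2.
Target odds: 0.01 ÷ 0.99 = 1/99.
Require 0.2ⁿ ≤ 1/99 ÷ (69/131) = 131/6831.
0.2² = 0.04 is still above 131/6831 but 0.2³ = 0.008 is at or below it, so n = 3.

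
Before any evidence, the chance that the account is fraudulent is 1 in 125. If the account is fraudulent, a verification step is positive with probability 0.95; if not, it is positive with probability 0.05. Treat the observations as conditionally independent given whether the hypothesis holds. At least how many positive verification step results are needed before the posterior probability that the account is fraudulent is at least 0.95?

3

Prior odds: 0.008 ÷ 0.992 = 1/124.
Likelihood ratio of a positive = 0.95/0.05 = 19.
Target posterior odds = 0.95/0.05 = 19.
Require 19ⁿ ≥ 19 ÷ (1/124) = 2356.
19² = 361 falls short of 2356 but 19³ = 6859 reaches it, so n = 3.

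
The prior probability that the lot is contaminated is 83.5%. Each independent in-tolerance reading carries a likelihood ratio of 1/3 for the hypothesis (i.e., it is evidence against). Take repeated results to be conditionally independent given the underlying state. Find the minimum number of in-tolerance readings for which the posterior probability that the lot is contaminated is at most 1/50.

6

Prior odds: 0.835 ÷ 0.165 = 167/33.
Likelihood ratio per in-tolerance reading = 1/3.
Target posterior odds = 0.02/0.98 = 1/49.
Require (1/3)ⁿ ≤ 1/49 ÷ (167/33) = 33/8183.
(1/3)⁵ = 1/243 is still above 33/8183 but (1/3)⁶ = 1/729 is at or below it, so n = 6.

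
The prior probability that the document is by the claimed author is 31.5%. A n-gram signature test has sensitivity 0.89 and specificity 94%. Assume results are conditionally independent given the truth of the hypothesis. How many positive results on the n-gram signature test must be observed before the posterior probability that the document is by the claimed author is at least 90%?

2

Prior odds: 0.315 ÷ 0.685 = 63/137.
False-positive rate = 1 − 0.94 = 0.06; likelihood ratio of a positive = 0.89/0.06 = 89/6.
Target odds: 0.9 ÷ 0.1 = 9.
Require (89/6)ⁿ ≥ 9 ÷ (63/137) = 137/7.
(89/6)¹ = 89/6 falls short of 137/7 but (89/6)² = 7921/36 reaches it, so n = 2.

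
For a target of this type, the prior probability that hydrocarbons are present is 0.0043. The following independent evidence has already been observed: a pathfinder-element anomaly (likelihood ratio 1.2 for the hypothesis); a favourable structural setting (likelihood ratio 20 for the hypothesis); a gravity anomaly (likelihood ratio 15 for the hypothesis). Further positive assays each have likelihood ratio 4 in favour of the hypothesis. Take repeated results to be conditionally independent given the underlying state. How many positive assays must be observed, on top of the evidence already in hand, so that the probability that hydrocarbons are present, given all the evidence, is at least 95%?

2

Prior odds = 0.0043/0.9957 = 43/9957.
Combined Bayes factor of the evidence already in hand = 1.2 × 20 × 15 = 360.
Odds after that evidence = (43/9957) × 360 = 5160/3319.
Target odds = 0.95/0.05 = 19.
Need 4ⁿ ≥ 19 ÷ (5160/3319) = 63061/5160.
4¹ = 4 falls short of 63061/5160 but 4² = 16 reaches it, so n = 2.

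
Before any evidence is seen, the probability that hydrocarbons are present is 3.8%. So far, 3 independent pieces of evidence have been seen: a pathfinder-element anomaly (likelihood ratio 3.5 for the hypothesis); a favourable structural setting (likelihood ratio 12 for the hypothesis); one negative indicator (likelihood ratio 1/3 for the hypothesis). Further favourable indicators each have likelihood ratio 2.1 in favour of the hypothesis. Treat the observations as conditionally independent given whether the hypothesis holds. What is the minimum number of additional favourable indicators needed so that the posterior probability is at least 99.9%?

11

Prior odds = 0.038/0.962 = 19/481.
Combined Bayes factor of the evidence already in hand = 3.5 × 12 × (1/3) = 14.
Odds after that evidence = (19/481) × 14 = 266/481.
Target odds = 0.999/0.001 = 999.
Need 2.1ⁿ ≥ 999 ÷ (266/481) = 480519/266.
2.1¹⁰ ≈1667.99 falls short of 480519/266 but 2.1¹¹ ≈3502.78 reaches it, so n = 11.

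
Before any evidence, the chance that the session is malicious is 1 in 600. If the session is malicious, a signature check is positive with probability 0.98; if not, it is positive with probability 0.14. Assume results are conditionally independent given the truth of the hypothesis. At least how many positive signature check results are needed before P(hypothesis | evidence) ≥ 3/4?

Prior odds = (1/600)/(599/600) = 1/599.
Likelihood ratio of a positive = 0.98/0.14 = 7.
Target odds: 0.75 ÷ 0.25 = 3.
Need (1/599) × 7ⁿ ≥ 3, i.e. 7ⁿ ≥ 1797.
7³ = 343 falls short of 1797 but 7⁴ = 2401 reaches it, so n = 4.

4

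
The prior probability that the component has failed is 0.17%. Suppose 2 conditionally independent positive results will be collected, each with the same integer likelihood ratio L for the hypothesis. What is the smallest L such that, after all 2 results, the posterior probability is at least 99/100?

242

Prior odds = 0.0017/0.9983 = 17/9983.
Target odds = 0.99/0.01 = 99.
Need L² ≥ 99 ÷ (17/9983) = 988317/17.
241² = 58081 < 988317/17 ≤ 58564 = 242², so L = 242.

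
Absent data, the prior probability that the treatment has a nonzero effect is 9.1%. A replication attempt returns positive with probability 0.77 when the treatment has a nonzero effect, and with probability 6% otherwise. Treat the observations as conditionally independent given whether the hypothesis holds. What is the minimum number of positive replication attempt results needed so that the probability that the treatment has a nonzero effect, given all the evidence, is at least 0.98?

3

Prior odds: 0.091 ÷ 0.909 = 91/909.
Likelihood ratio of a positive result = 0.77/0.06 = 77/6.
Target posterior odds = 0.98/0.02 = 49.
Require (77/6)ⁿ ≥ 49 ÷ (91/909) = 6363/13.
(77/6)² = 5929/36 falls short of 6363/13 but (77/6)³ = 456533/216 reaches it, so n = 3.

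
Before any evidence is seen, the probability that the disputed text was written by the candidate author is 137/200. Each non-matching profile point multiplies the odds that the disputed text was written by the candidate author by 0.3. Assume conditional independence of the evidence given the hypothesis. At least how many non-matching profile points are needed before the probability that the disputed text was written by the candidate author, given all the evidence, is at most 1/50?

Prior odds = 0.685/0.315 = 137/63.
Likelihood ratio per non-matching profile point = 0.3.
Target odds: 0.02 ÷ 0.98 = 1/49.
Need (137/63) × 0.3ⁿ ≤ 1/49, i.e. 0.3ⁿ ≤ 9/959.
0.3³ = 0.027 is still above 9/959 but 0.3⁴ = 0.0081 is at or below it, so n = 4.

4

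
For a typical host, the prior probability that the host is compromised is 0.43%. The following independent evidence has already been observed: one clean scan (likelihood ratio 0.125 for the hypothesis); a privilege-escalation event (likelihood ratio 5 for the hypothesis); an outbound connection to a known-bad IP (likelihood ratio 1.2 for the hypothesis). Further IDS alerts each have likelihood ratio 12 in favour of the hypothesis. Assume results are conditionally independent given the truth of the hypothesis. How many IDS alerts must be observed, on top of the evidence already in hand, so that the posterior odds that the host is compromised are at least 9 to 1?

4

Prior odds = 0.0043/0.9957 = 43/9957.
Combined Bayes factor of the evidence already in hand = 0.125 × 5 × 1.2 = 0.75.
Odds after that evidence = (43/9957) × 0.75 = 43/13276.
Target odds = 9.
Need 12ⁿ ≥ 9 ÷ (43/13276) = 119484/43.
12³ = 1728 falls short of 119484/43 but 12⁴ = 20736 reaches it, so n = 4.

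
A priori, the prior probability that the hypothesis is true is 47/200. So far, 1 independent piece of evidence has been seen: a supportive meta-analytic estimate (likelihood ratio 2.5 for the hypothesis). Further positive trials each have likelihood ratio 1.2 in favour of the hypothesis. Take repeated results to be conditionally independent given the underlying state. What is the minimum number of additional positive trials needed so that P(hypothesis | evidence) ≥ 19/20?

18

Prior odds = 0.235/0.765 = 47/153.
Bayes factor of the evidence already in hand = 2.5.
Odds after that evidence = (47/153) × 2.5 = 235/306.
Target odds = 0.95/0.05 = 19.
Need 1.2ⁿ ≥ 19 ÷ (235/306) = 5814/235.
1.2¹⁷ ≈22.1861 falls short of 5814/235 but 1.2¹⁸ ≈26.6233 reaches it, so n = 18.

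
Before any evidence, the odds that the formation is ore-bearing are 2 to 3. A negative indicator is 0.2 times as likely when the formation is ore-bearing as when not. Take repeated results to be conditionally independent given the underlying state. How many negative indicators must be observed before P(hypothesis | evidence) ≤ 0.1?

Prior odds = 2/3.
Likelihood ratio per negative indicator = 0.2.
Target odds: 0.1 ÷ 0.9 = 1/9.
Need (2/3) × 0.2ⁿ ≤ 1/9, i.e. 0.2ⁿ ≤ 1/6.
0.2¹ = 0.2 is still above 1/6 but 0.2² = 0.04 is at or below it, so n = 2.

2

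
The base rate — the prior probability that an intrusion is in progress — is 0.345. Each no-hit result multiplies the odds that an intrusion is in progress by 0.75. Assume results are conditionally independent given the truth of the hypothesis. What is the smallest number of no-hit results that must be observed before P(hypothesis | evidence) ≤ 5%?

9

Prior odds: 0.345 ÷ 0.655 = 69/131.
Likelihood ratio per no-hit result = 0.75.
Target posterior odds = 0.05/0.95 = 1/19.
Require 0.75ⁿ ≤ 1/19 ÷ (69/131) = 131/1311.
0.75⁸ = 6561/65536 is still above 131/1311 but 0.75⁹ = 19683/262144 is at or below it, so n = 9.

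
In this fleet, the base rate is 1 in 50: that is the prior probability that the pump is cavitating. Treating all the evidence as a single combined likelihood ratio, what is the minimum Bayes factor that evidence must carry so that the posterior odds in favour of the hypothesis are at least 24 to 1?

Prior odds = 0.02/0.98 = 1/49.
Target odds = 24.
Required Bayes factor = 24 ÷ (1/49) = 1176.

1176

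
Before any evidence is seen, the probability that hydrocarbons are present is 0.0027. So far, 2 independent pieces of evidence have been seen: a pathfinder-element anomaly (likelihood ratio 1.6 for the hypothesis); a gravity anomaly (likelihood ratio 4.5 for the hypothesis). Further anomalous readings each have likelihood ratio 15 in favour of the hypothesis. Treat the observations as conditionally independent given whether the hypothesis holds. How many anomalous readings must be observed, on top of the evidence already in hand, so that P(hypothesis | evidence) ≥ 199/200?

Prior odds = 0.0027/0.9973 = 27/9973.
Combined Bayes factor of the evidence already in hand = 1.6 × 4.5 = 7.2.
Odds after that evidence = (27/9973) × 7.2 = 972/49865.
Target odds = 0.995/0.005 = 199.
Need 15ⁿ ≥ 199 ÷ (972/49865) = 9923135/972.
15³ = 3375 falls short of 9923135/972 but 15⁴ = 50625 reaches it, so n = 4.

4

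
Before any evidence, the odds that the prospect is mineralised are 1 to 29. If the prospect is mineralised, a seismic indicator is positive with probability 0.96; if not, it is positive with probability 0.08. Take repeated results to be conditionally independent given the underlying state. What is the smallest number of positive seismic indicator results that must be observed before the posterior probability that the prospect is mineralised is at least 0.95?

3

Prior odds = 1/29.
Likelihood ratio of a positive = 0.96/0.08 = 12.
Target odds: 0.95 ÷ 0.05 = 19.
Require 12ⁿ ≥ 19 ÷ (1/29) = 551.
12² = 144 falls short of 551 but 12³ = 1728 reaches it, so n = 3.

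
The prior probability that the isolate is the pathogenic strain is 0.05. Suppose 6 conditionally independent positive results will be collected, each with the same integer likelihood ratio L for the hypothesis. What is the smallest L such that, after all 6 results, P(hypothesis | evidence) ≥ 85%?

3

Prior odds = 0.05/0.95 = 1/19.
Target odds = 0.85/0.15 = 17/3.
Need L⁶ ≥ 17/3 ÷ (1/19) = 323/3.
2⁶ = 64 < 323/3 ≤ 729 = 3⁶, so L = 3.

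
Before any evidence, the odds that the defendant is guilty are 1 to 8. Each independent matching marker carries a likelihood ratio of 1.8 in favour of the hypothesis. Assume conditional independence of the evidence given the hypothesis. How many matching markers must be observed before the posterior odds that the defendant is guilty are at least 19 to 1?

9

Prior odds = 0.125.
Likelihood ratio per matching marker = 1.8.
Target odds = 19.
Require 1.8ⁿ ≥ 19 ÷ 0.125 = 152.
1.8⁸ = 43046721/390625 falls short of 152 but 1.8⁹ = 387420489/1953125 reaches it, so n = 9.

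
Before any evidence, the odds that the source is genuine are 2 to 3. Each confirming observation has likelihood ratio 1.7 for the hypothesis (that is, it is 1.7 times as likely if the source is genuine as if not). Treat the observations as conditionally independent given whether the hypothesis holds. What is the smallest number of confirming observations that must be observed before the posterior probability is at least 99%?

Prior odds = 2/3.
Likelihood ratio per confirming observation = 1.7.
Target posterior odds = 0.99/0.01 = 99.
Require 1.7ⁿ ≥ 99 ÷ (2/3) = 148.5.
1.7⁹ ≈118.588 falls short of 148.5 but 1.7¹⁰ ≈201.599 reaches it, so n = 10.

10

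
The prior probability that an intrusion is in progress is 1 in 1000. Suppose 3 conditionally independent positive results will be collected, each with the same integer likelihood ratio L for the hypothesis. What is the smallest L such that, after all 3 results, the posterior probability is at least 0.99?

47

Prior odds = 0.001/0.999 = 1/999.
Target odds = 0.99/0.01 = 99.
Need L³ ≥ 99 ÷ (1/999) = 98901.
46³ = 97336 < 98901 ≤ 103823 = 47³, so L = 47.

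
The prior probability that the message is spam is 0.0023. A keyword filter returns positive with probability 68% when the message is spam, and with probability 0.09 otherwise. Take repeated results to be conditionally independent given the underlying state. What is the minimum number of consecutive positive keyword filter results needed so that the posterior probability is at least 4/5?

Prior odds = 0.0023/0.9977 = 23/9977.
Likelihood ratio of a positive result = 0.68/0.09 = 68/9.
Target posterior odds = 0.8/0.2 = 4.
Need (23/9977) × (68/9)ⁿ ≥ 4, i.e. (68/9)ⁿ ≥ 39908/23.
(68/9)³ = 314432/729 falls short of 39908/23 but (68/9)⁴ = 21381376/6561 reaches it, so n = 4.

4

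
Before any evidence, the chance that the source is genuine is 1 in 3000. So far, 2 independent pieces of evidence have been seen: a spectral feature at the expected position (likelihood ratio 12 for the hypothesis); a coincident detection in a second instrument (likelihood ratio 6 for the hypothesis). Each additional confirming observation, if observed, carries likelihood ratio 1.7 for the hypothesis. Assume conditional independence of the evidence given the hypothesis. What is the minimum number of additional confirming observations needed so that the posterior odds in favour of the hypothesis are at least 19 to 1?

13

Prior odds = (1/3000)/(2999/3000) = 1/2999.
Combined Bayes factor of the evidence already in hand = 12 × 6 = 72.
Odds after that evidence = (1/2999) × 72 = 72/2999.
Target odds = 19.
Need 1.7ⁿ ≥ 19 ÷ (72/2999) = 56981/72.
1.7¹² ≈582.622 falls short of 56981/72 but 1.7¹³ ≈990.458 reaches it, so n = 13.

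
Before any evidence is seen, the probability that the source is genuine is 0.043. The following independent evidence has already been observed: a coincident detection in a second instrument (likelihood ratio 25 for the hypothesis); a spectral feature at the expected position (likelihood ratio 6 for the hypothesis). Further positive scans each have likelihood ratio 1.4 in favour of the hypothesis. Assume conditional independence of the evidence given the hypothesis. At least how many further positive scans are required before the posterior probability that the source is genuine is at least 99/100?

Prior odds = 0.043/0.957 = 43/957.
Combined Bayes factor of the evidence already in hand = 25 × 6 = 150.
Odds after that evidence = (43/957) × 150 = 2150/319.
Target odds = 0.99/0.01 = 99.
Need 1.4ⁿ ≥ 99 ÷ (2150/319) = 31581/2150.
1.4⁷ = 823543/78125 falls short of 31581/2150 but 1.4⁸ = 5764801/390625 reaches it, so n = 8.

8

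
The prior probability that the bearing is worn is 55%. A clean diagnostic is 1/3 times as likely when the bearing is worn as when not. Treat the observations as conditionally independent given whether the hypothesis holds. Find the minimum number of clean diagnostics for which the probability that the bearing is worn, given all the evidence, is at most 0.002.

6

Prior odds: 0.55 ÷ 0.45 = 11/9.
Likelihood ratio per clean diagnostic = 1/3.
Target odds: 0.002 ÷ 0.998 = 1/499.
Need (11/9) × (1/3)ⁿ ≤ 1/499, i.e. (1/3)ⁿ ≤ 9/5489.
(1/3)⁵ = 1/243 is still above 9/5489 but (1/3)⁶ = 1/729 is at or below it, so n = 6.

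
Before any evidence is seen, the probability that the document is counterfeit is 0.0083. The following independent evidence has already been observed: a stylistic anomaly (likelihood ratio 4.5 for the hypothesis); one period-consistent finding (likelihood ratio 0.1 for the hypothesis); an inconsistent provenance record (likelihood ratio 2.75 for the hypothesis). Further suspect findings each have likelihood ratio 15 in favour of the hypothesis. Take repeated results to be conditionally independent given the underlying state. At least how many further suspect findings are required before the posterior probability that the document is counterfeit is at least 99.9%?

5

Prior odds = 0.0083/0.9917 = 83/9917.
Combined Bayes factor of the evidence already in hand = 4.5 × 0.1 × 2.75 = 1.2375.
Odds after that evidence = (83/9917) × 1.2375 = 8217/793360.
Target odds = 0.999/0.001 = 999.
Need 15ⁿ ≥ 999 ÷ (8217/793360) = 88062960/913.
15⁴ = 50625 falls short of 88062960/913 but 15⁵ = 759375 reaches it, so n = 5.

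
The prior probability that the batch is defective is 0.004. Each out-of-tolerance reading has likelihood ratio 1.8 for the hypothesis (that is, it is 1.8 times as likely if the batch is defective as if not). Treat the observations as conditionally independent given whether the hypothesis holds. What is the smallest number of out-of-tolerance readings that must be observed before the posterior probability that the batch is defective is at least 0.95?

15

Prior odds: 0.004 ÷ 0.996 = 1/249.
Likelihood ratio per out-of-tolerance reading = 1.8.
Target posterior odds = 0.95/0.05 = 19.
Need (1/249) × 1.8ⁿ ≥ 19, i.e. 1.8ⁿ ≥ 4731.
1.8¹⁴ ≈3748.13 falls short of 4731 but 1.8¹⁵ ≈6746.64 reaches it, so n = 15.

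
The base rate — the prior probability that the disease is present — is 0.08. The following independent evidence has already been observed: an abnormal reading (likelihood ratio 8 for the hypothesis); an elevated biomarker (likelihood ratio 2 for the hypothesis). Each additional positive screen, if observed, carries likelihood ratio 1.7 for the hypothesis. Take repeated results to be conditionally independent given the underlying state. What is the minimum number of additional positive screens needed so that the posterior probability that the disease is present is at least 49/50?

Prior odds = 0.08/0.92 = 2/23.
Combined Bayes factor of the evidence already in hand = 8 × 2 = 16.
Odds after that evidence = (2/23) × 16 = 32/23.
Target odds = 0.98/0.02 = 49.
Need 1.7ⁿ ≥ 49 ÷ (32/23) = 35.21875.
1.7⁶ = 24137569/1000000 falls short of 35.21875 but 1.7⁷ = 410338673/10000000 reaches it, so n = 7.

7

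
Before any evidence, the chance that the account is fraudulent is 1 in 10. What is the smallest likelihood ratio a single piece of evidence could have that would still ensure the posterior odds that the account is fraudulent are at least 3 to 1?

Prior odds = 0.1/0.9 = 1/9.
Target odds = 3.
Required Bayes factor = 3 ÷ (1/9) = 27.

27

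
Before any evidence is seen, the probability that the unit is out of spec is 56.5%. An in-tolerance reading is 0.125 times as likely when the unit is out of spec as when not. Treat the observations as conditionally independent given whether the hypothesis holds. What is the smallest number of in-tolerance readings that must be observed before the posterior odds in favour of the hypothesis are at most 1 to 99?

3

Prior odds = 0.565/0.435 = 113/87.
Likelihood ratio per in-tolerance reading = 0.125.
Target odds = 1/99.
Require 0.125ⁿ ≤ 1/99 ÷ (113/87) = 29/3729.
0.125² = 0.015625 is still above 29/3729 but 0.125³ = 0.001953125 is at or below it, so n = 3.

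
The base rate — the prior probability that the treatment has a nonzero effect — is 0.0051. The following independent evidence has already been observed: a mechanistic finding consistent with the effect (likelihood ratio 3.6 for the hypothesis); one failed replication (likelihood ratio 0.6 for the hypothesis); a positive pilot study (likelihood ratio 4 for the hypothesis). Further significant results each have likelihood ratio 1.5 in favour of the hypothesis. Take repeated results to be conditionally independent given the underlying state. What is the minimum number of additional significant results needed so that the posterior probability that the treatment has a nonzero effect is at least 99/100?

Prior odds = 0.0051/0.9949 = 51/9949.
Combined Bayes factor of the evidence already in hand = 3.6 × 0.6 × 4 = 8.64.
Odds after that evidence = (51/9949) × 8.64 = 11016/248725.
Target odds = 0.99/0.01 = 99.
Need 1.5ⁿ ≥ 99 ÷ (11016/248725) = 2735975/1224.
1.5¹⁹ ≈2216.84 falls short of 2735975/1224 but 1.5²⁰ ≈3325.26 reaches it, so n = 20.

20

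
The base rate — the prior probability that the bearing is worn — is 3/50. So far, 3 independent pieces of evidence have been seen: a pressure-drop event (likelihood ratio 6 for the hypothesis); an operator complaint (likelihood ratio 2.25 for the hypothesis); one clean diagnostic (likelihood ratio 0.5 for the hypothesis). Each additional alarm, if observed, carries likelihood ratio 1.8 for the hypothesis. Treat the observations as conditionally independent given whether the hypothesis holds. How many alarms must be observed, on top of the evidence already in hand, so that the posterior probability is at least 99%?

Prior odds = 0.06/0.94 = 3/47.
Combined Bayes factor of the evidence already in hand = 6 × 2.25 × 0.5 = 6.75.
Odds after that evidence = (3/47) × 6.75 = 81/188.
Target odds = 0.99/0.01 = 99.
Need 1.8ⁿ ≥ 99 ÷ (81/188) = 2068/9.
1.8⁹ = 387420489/1953125 falls short of 2068/9 but 1.8¹⁰ ≈357.047 reaches it, so n = 10.

10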